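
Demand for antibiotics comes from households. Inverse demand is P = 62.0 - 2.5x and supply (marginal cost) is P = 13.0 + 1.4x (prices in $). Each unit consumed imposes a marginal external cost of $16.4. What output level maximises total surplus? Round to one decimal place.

Social marginal benefit = demand − MEC = 45.6 - 2.5x.
Set SMB = MC: 45.6 - 2.5x = 13.0 + 1.4x → x* = 8.3590.

x* = 8.4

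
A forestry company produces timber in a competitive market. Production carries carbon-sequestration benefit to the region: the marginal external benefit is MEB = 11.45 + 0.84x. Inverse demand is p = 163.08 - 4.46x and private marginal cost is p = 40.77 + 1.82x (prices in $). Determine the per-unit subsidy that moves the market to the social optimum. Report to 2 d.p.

Social marginal cost = private MC − MEB = 29.32 + 0.98x.
Set SMC = demand: 29.32 + 0.98x = 163.08 - 4.46x → x* = 24.5882.
The Pigouvian subsidy equals MEB at x*: 11.45 + 0.84×24.5882 = 32.1041.

subsidy = $32.10 per unit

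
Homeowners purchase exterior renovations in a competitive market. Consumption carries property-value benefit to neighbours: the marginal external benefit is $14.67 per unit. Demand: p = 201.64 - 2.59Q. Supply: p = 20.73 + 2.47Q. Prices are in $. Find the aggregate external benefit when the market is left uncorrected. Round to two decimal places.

Market equilibrium (private): 20.73 + 2.47Q = 201.64 - 2.59Q → Q_m = 35.7530.
Total external benefit = MEB × Q_m = 14.67 × 35.7530 = 524.4965.

$524.50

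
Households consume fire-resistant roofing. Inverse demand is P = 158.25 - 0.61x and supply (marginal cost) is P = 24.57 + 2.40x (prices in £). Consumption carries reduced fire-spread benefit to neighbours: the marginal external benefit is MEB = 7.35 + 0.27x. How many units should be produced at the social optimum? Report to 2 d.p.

x* = 51.47

Social marginal benefit = demand + MEB = 165.60 - 0.34x.
Set SMB = MC: 165.60 - 0.34x = 24.57 + 2.40x → x* = 51.4708.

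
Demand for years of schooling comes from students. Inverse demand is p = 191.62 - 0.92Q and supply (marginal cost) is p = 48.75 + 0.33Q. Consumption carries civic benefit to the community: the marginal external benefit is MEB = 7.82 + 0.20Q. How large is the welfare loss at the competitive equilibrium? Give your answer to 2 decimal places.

DWL = 448.20

Market equilibrium (private): 48.75 + 0.33Q = 191.62 - 0.92Q → Q_m = 114.2960.
Social marginal benefit = demand + MEB = 199.44 - 0.72Q.
Set SMB = MC: 199.44 - 0.72Q = 48.75 + 0.33Q → Q* = 143.5143.
The loss is the area between SMB and MC from Q* to Q_m; with linear curves that's a triangle of height MEB(Q_m).
DWL = ½ × 29.2183 × 30.6792 = 448.1970.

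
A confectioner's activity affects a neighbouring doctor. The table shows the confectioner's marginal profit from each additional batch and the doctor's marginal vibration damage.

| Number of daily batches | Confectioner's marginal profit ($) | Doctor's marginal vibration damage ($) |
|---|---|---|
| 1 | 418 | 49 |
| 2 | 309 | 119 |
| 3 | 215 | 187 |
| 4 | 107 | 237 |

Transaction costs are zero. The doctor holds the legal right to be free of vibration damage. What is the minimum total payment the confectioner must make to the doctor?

$355

Efficient level: marginal profit ≥ marginal vibration damage through level 3, so k* = 3.
With the doctor holding the right, the confectioner must at least compensate total damage at k*: 49 + 119 + 187 = 355.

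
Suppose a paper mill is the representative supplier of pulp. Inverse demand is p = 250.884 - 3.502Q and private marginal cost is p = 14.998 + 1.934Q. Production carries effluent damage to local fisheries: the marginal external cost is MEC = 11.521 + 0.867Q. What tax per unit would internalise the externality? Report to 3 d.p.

Social marginal cost = private MC + MEC = 26.519 + 2.801Q.
Set SMC = demand: 26.519 + 2.801Q = 250.884 - 3.502Q → Q* = 35.5965.
The Pigouvian tax equals MEC at Q*: 11.521 + 0.867×35.5965 = 42.3832.

tax = 42.383 per unit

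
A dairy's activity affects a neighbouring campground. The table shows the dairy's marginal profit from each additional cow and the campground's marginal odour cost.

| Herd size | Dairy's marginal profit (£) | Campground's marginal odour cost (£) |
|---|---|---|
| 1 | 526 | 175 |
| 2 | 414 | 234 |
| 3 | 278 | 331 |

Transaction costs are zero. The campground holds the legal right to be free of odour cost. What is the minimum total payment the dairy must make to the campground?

Efficient level: marginal profit ≥ marginal odour cost through level 2, so k* = 2.
With the campground holding the right, the dairy must at least compensate total damage at k*: 175 + 234 = 409.

£409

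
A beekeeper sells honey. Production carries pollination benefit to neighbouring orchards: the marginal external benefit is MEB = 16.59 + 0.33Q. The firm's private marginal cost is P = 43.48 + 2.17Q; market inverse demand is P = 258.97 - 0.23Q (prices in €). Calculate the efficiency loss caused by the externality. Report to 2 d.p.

Market equilibrium (private): 43.48 + 2.17Q = 258.97 - 0.23Q → Q_m = 89.7875.
Social marginal cost = private MC − MEB = 26.89 + 1.84Q.
Set SMC = demand: 26.89 + 1.84Q = 258.97 - 0.23Q → Q* = 112.1159.
Height of the DWL triangle at Q_m is demand(Q_m) − SMC(Q_m) = MEB(Q_m) = 46.2199.
DWL = ½ × 22.3284 × 46.2199 = 516.0082.

DWL = €516.01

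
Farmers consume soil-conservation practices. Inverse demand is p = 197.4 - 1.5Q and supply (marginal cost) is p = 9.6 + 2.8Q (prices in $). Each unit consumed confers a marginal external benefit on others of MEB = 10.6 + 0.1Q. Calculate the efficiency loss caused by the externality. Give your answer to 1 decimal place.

Market equilibrium (private): 9.6 + 2.8Q = 197.4 - 1.5Q → Q_m = 43.6744.
Social marginal benefit = demand + MEB = 208.0 - 1.4Q.
Set SMB = MC: 208.0 - 1.4Q = 9.6 + 2.8Q → Q* = 47.2381.
Between Q* and Q_m the wedge SMB − MC runs linearly from 0 to MEB(Q_m), so the loss is a triangle.
DWL = ½ × 3.5637 × 14.9674 = 26.6697.

DWL = $26.7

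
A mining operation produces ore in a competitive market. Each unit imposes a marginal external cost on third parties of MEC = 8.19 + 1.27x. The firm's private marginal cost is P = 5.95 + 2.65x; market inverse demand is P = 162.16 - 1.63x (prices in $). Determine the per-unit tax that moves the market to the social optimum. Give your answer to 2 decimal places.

tax = $42.06 per unit

Social marginal cost = private MC + MEC = 14.14 + 3.92x.
Set SMC = demand: 14.14 + 3.92x = 162.16 - 1.63x → x* = 26.6703.
The Pigouvian tax equals MEC at x*: 8.19 + 1.27×26.6703 = 42.0613.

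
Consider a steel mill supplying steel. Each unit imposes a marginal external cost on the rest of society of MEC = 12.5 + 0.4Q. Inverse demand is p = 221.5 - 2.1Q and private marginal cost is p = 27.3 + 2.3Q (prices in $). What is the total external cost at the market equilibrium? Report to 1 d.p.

Market equilibrium (private): 27.3 + 2.3Q = 221.5 - 2.1Q → Q_m = 44.1364.
Total external cost = ∫₀^{Q_m} (12.5 + 0.4Q) dQ = 12.5×44.1364 + ½×0.4×44.1364² = 941.3094.

$941.3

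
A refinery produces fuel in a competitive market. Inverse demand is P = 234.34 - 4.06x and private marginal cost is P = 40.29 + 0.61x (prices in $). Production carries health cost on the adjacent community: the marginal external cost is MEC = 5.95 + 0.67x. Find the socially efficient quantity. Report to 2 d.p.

x* = 35.22

Social marginal cost = private MC + MEC = 46.24 + 1.28x.
Set SMC = demand: 46.24 + 1.28x = 234.34 - 4.06x → x* = 35.2247.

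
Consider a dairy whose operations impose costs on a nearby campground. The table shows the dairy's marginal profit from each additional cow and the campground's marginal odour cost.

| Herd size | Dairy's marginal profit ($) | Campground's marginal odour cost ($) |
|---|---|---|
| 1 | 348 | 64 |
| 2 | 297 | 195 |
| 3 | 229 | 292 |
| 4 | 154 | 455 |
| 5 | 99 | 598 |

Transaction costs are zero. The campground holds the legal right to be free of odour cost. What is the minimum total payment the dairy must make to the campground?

Efficient level: marginal profit ≥ marginal odour cost through level 2, so k* = 2.
With the campground holding the right, the dairy must at least compensate total damage at k*: 64 + 195 = 259.

$259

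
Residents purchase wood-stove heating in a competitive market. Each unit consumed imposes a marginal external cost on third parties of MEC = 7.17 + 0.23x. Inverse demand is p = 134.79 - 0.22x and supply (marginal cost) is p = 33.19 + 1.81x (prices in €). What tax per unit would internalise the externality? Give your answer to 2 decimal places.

tax = €16.78 per unit

Social marginal benefit = demand − MEC = 127.62 - 0.45x.
Set SMB = MC: 127.62 - 0.45x = 33.19 + 1.81x → x* = 41.7832.
The Pigouvian tax equals MEC at x*: 7.17 + 0.23×41.7832 = 16.7801.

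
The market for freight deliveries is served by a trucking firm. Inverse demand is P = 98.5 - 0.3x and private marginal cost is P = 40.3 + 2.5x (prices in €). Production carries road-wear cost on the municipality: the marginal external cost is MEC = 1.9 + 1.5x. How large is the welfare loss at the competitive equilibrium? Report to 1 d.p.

Market equilibrium (private): 40.3 + 2.5x = 98.5 - 0.3x → x_m = 20.7857.
Social marginal cost = private MC + MEC = 42.2 + 4.0x.
Set SMC = demand: 42.2 + 4.0x = 98.5 - 0.3x → x* = 13.0930.
Height of the DWL triangle at x_m is SMC(x_m) − demand(x_m) = MEC(x_m) = 33.0786.
DWL = ½ × 7.6927 × 33.0786 = 127.2319.

DWL = €127.2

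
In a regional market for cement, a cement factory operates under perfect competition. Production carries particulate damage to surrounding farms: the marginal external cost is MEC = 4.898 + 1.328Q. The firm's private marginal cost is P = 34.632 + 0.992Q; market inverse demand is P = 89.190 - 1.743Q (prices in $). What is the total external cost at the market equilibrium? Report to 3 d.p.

$361.929

Market equilibrium (private): 34.632 + 0.992Q = 89.190 - 1.743Q → Q_m = 19.9481.
Total external cost = ∫₀^{Q_m} (4.898 + 1.328Q) dQ = 4.898×19.9481 + ½×1.328×19.9481² = 361.9291.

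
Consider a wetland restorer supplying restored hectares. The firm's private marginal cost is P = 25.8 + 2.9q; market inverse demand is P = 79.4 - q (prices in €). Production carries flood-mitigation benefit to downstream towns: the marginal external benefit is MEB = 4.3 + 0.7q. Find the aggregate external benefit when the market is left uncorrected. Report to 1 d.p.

Market equilibrium (private): 25.8 + 2.9q = 79.4 - q → q_m = 13.7436.
Total external benefit = ∫₀^{q_m} (4.3 + 0.7q) dq = 4.3×13.7436 + ½×0.7×13.7436² = 125.2078.

€125.2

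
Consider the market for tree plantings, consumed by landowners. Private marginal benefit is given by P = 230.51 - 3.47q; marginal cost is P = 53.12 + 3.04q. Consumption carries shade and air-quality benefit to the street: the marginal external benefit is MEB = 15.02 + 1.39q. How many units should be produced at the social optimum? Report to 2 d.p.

q* = 37.58

Social marginal benefit = demand + MEB = 245.53 - 2.08q.
Set SMB = MC: 245.53 - 2.08q = 53.12 + 3.04q → q* = 37.5801.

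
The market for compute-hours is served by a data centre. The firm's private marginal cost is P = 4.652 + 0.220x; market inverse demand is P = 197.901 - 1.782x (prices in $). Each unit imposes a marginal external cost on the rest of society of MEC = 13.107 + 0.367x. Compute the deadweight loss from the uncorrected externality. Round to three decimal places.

Market equilibrium (private): 4.652 + 0.220x = 197.901 - 1.782x → x_m = 96.5280.
Social marginal cost = private MC + MEC = 17.759 + 0.587x.
Set SMC = demand: 17.759 + 0.587x = 197.901 - 1.782x → x* = 76.0414.
Between x* and x_m the wedge SMC − demand runs linearly from 0 to MEC(x_m), so the loss is a triangle.
DWL = ½ × 20.4866 × 48.5328 = 497.1360.

DWL = $497.136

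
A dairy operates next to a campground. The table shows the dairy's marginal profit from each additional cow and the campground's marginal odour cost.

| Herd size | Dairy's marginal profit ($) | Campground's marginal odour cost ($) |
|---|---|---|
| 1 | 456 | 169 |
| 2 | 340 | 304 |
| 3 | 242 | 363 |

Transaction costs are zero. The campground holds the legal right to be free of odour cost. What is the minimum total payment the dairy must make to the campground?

Efficient level: marginal profit ≥ marginal odour cost through level 2, so k* = 2.
With the campground holding the right, the dairy must at least compensate total damage at k*: 169 + 304 = 473.

$473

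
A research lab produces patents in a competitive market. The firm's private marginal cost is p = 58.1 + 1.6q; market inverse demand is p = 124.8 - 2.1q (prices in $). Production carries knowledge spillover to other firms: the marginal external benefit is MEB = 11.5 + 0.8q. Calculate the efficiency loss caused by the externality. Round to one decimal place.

DWL = $115.9

Market equilibrium (private): 58.1 + 1.6q = 124.8 - 2.1q → q_m = 18.0270.
Social marginal cost = private MC − MEB = 46.6 + 0.8q.
Set SMC = demand: 46.6 + 0.8q = 124.8 - 2.1q → q* = 26.9655.
The loss is the area between SMC and demand from q* to q_m; with linear curves that's a triangle of height MEB(q_m).
DWL = ½ × 8.9385 × 25.9216 = 115.8501.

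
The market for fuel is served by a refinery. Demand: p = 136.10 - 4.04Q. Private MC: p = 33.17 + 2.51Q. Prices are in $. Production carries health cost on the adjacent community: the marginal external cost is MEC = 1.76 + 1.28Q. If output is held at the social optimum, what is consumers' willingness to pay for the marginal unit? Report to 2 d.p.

P = $83.90

Social marginal cost = private MC + MEC = 34.93 + 3.79Q.
Set SMC = demand: 34.93 + 3.79Q = 136.10 - 4.04Q → Q* = 12.9208.
Consumer price on the demand curve at Q*: 136.10 − 4.04×12.9208 = 83.9000.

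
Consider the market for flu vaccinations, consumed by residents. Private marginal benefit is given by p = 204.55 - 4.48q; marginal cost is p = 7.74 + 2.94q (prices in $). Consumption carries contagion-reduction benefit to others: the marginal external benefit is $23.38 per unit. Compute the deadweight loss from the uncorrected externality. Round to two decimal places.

DWL = $36.83

Market equilibrium (private): 7.74 + 2.94q = 204.55 - 4.48q → q_m = 26.5243.
Social marginal benefit = demand + MEB = 227.93 - 4.48q.
Set SMB = MC: 227.93 - 4.48q = 7.74 + 2.94q → q* = 29.6752.
Between q* and q_m the wedge SMB − MC runs linearly from 0 to MEB(q_m), so the loss is a triangle.
DWL = ½ × 3.1509 × 23.3800 = 36.8340.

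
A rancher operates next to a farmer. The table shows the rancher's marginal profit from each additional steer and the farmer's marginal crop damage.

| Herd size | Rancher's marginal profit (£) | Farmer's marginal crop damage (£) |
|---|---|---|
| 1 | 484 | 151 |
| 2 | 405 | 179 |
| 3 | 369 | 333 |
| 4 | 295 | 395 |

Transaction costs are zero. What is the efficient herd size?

Bargaining reaches the level where marginal profit last exceeds marginal crop damage.
That holds through level 3 (369 ≥ 333) but not at 4 (295 < 395).

3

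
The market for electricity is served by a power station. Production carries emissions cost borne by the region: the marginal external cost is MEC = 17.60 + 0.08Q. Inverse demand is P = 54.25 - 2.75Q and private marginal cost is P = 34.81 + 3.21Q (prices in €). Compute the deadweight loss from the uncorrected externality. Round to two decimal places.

Market equilibrium (private): 34.81 + 3.21Q = 54.25 - 2.75Q → Q_m = 3.2617.
Social marginal cost = private MC + MEC = 52.41 + 3.29Q.
Set SMC = demand: 52.41 + 3.29Q = 54.25 - 2.75Q → Q* = 0.3046.
The loss is the area between SMC and demand from Q* to Q_m; with linear curves that's a triangle of height MEC(Q_m).
DWL = ½ × 2.9571 × 17.8609 = 26.4082.

DWL = €26.41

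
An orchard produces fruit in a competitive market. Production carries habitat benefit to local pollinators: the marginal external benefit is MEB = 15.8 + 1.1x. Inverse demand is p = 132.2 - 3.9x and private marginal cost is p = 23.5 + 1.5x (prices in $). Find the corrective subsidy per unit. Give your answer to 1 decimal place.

subsidy = $47.6 per unit

Social marginal cost = private MC − MEB = 7.7 + 0.4x.
Set SMC = demand: 7.7 + 0.4x = 132.2 - 3.9x → x* = 28.9535.
The Pigouvian subsidy equals MEB at x*: 15.8 + 1.1×28.9535 = 47.6489.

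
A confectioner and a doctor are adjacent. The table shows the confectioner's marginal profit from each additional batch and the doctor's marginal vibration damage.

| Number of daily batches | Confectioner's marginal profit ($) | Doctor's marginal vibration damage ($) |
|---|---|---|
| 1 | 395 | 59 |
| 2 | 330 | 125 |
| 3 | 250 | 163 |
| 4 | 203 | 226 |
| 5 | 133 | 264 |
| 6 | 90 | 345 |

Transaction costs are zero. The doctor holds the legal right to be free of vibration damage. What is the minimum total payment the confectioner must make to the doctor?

Efficient level: marginal profit ≥ marginal vibration damage through level 3, so k* = 3.
With the doctor holding the right, the confectioner must at least compensate total damage at k*: 59 + 125 + 163 = 347.

$347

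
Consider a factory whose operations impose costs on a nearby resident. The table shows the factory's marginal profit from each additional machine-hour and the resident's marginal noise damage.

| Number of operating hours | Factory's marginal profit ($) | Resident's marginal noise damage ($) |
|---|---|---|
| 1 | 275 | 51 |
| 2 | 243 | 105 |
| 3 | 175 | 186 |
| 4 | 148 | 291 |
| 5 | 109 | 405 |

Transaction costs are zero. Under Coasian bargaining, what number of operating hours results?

2

Bargaining reaches the level where marginal profit last exceeds marginal noise damage.
That holds through level 2 (243 ≥ 105) but not at 3 (175 < 186).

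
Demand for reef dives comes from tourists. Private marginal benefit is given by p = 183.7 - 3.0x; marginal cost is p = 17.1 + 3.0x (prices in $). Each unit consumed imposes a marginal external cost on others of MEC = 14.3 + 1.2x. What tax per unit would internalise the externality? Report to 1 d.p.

Social marginal benefit = demand − MEC = 169.4 - 4.2x.
Set SMB = MC: 169.4 - 4.2x = 17.1 + 3.0x → x* = 21.1528.
The Pigouvian tax equals MEC at x*: 14.3 + 1.2×21.1528 = 39.6834.

tax = $39.7 per unit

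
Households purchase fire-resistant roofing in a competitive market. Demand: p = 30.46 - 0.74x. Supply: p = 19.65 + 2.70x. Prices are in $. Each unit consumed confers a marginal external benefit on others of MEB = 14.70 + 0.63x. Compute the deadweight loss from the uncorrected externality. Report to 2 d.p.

Market equilibrium (private): 19.65 + 2.70x = 30.46 - 0.74x → x_m = 3.1424.
Social marginal benefit = demand + MEB = 45.16 - 0.11x.
Set SMB = MC: 45.16 - 0.11x = 19.65 + 2.70x → x* = 9.0783.
The welfare-loss triangle has base |x_m − x*| and height MEB(x_m) (the vertical gap between SMB and MC is zero at x* and MEB at x_m).
DWL = ½ × 5.9359 × 16.6797 = 49.5045.

DWL = $49.50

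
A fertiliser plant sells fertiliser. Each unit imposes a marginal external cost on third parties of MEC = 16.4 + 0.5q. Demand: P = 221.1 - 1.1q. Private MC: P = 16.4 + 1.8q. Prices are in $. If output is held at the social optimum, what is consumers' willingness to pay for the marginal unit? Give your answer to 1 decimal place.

Social marginal cost = private MC + MEC = 32.8 + 2.3q.
Set SMC = demand: 32.8 + 2.3q = 221.1 - 1.1q → q* = 55.3824.
Consumer price on the demand curve at q*: 221.1 − 1.1×55.3824 = 160.1794.

P = $160.2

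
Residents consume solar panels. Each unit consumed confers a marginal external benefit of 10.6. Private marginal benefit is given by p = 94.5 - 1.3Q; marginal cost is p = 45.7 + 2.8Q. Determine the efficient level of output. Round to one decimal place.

Q* = 14.5

Social marginal benefit = demand + MEB = 105.1 - 1.3Q.
Set SMB = MC: 105.1 - 1.3Q = 45.7 + 2.8Q → Q* = 14.4878.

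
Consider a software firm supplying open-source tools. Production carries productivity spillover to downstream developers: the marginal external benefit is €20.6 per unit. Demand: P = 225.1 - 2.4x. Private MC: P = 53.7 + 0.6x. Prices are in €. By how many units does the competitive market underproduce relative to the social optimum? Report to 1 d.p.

Market equilibrium (private): 53.7 + 0.6x = 225.1 - 2.4x → x_m = 57.1333.
Social marginal cost = private MC − MEB = 33.1 + 0.6x.
Set SMC = demand: 33.1 + 0.6x = 225.1 - 2.4x → x* = 64.0000.
Gap = |57.1333 − 64.0000| = 6.8667.

6.9 units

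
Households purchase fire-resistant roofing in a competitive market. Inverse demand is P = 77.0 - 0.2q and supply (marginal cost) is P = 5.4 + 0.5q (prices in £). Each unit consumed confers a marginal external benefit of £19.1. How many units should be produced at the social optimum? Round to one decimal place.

q* = 129.6

Social marginal benefit = demand + MEB = 96.1 - 0.2q.
Set SMB = MC: 96.1 - 0.2q = 5.4 + 0.5q → q* = 129.5714.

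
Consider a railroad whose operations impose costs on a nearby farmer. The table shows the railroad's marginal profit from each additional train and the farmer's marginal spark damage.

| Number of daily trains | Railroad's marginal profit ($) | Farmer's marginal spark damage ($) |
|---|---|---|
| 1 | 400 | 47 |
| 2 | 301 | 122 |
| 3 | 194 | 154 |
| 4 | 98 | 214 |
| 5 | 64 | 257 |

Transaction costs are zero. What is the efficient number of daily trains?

3

Bargaining reaches the level where marginal profit last exceeds marginal spark damage.
That holds through level 3 (194 ≥ 154) but not at 4 (98 < 214).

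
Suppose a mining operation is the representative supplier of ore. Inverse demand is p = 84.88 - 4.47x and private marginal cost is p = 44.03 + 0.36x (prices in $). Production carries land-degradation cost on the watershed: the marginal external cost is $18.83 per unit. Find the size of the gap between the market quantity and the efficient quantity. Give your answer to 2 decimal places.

Market equilibrium (private): 44.03 + 0.36x = 84.88 - 4.47x → x_m = 8.4576.
Social marginal cost = private MC + MEC = 62.86 + 0.36x.
Set SMC = demand: 62.86 + 0.36x = 84.88 - 4.47x → x* = 4.5590.
Gap = |8.4576 − 4.5590| = 3.8986.

3.90 units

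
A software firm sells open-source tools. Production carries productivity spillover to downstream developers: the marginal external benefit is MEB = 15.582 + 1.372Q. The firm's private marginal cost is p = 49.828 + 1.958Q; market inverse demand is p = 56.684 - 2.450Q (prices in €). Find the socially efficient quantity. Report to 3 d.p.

Q* = 7.391

Social marginal cost = private MC − MEB = 34.246 + 0.586Q.
Set SMC = demand: 34.246 + 0.586Q = 56.684 - 2.450Q → Q* = 7.3906.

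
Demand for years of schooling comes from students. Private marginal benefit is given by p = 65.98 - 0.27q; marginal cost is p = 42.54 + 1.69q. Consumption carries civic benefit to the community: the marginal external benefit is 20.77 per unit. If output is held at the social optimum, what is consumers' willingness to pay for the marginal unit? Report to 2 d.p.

Social marginal benefit = demand + MEB = 86.75 - 0.27q.
Set SMB = MC: 86.75 - 0.27q = 42.54 + 1.69q → q* = 22.5561.
Consumer price on the demand curve at q*: 65.98 − 0.27×22.5561 = 59.8899.

P = 59.89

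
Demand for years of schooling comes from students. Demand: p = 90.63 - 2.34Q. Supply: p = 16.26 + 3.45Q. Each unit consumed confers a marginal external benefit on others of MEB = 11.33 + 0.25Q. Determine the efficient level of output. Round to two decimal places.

Q* = 15.47

Social marginal benefit = demand + MEB = 101.96 - 2.09Q.
Set SMB = MC: 101.96 - 2.09Q = 16.26 + 3.45Q → Q* = 15.4693.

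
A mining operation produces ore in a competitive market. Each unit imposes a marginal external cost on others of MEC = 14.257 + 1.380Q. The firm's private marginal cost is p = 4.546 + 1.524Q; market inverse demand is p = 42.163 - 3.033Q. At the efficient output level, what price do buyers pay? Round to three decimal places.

Social marginal cost = private MC + MEC = 18.803 + 2.904Q.
Set SMC = demand: 18.803 + 2.904Q = 42.163 - 3.033Q → Q* = 3.9346.
Consumer price on the demand curve at Q*: 42.163 − 3.033×3.9346 = 30.2294.

P = 30.229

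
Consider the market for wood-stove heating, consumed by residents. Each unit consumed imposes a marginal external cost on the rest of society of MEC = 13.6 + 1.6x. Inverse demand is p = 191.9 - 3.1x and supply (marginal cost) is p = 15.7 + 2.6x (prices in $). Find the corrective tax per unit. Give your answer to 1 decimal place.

Social marginal benefit = demand − MEC = 178.3 - 4.7x.
Set SMB = MC: 178.3 - 4.7x = 15.7 + 2.6x → x* = 22.2740.
The Pigouvian tax equals MEC at x*: 13.6 + 1.6×22.2740 = 49.2384.

tax = $49.2 per unit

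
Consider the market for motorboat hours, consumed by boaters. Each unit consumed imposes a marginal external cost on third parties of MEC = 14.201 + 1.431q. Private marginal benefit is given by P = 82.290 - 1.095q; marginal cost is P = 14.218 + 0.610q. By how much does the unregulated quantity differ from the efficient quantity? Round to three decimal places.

22.747 units

Market equilibrium (private): 14.218 + 0.610q = 82.290 - 1.095q → q_m = 39.9249.
Social marginal benefit = demand − MEC = 68.089 - 2.526q.
Set SMB = MC: 68.089 - 2.526q = 14.218 + 0.610q → q* = 17.1783.
Gap = |39.9249 − 17.1783| = 22.7466.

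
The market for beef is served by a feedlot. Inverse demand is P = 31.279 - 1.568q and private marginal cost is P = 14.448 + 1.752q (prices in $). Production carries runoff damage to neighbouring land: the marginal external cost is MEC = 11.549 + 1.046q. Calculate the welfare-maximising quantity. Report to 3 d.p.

Social marginal cost = private MC + MEC = 25.997 + 2.798q.
Set SMC = demand: 25.997 + 2.798q = 31.279 - 1.568q → q* = 1.2098.

q* = 1.210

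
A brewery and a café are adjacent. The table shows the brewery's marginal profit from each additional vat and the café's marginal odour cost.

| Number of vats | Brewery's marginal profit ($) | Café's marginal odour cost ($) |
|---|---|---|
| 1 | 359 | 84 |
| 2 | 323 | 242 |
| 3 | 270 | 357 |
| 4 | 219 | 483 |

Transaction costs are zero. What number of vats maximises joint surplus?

2

Bargaining reaches the level where marginal profit last exceeds marginal odour cost.
That holds through level 2 (323 ≥ 242) but not at 3 (270 < 357).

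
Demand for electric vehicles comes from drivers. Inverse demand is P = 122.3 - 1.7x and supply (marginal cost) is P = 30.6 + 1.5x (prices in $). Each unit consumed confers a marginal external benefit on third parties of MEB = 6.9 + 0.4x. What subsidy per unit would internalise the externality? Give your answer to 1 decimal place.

subsidy = $21.0 per unit

Social marginal benefit = demand + MEB = 129.2 - 1.3x.
Set SMB = MC: 129.2 - 1.3x = 30.6 + 1.5x → x* = 35.2143.
The Pigouvian subsidy equals MEB at x*: 6.9 + 0.4×35.2143 = 20.9857.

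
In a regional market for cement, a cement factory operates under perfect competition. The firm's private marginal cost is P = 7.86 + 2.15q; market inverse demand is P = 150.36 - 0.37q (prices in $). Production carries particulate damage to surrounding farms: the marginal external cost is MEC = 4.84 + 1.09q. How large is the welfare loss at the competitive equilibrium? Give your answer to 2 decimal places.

Market equilibrium (private): 7.86 + 2.15q = 150.36 - 0.37q → q_m = 56.5476.
Social marginal cost = private MC + MEC = 12.70 + 3.24q.
Set SMC = demand: 12.70 + 3.24q = 150.36 - 0.37q → q* = 38.1330.
Between q* and q_m the wedge SMC − demand runs linearly from 0 to MEC(q_m), so the loss is a triangle.
DWL = ½ × 18.4146 × 66.4769 = 612.0728.

DWL = $612.07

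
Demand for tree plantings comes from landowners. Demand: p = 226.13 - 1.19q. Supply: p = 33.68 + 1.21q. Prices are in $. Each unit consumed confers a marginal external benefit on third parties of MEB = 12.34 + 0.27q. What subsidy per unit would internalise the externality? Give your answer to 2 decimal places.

subsidy = $38.30 per unit

Social marginal benefit = demand + MEB = 238.47 - 0.92q.
Set SMB = MC: 238.47 - 0.92q = 33.68 + 1.21q → q* = 96.1455.
The Pigouvian subsidy equals MEB at q*: 12.34 + 0.27×96.1455 = 38.2993.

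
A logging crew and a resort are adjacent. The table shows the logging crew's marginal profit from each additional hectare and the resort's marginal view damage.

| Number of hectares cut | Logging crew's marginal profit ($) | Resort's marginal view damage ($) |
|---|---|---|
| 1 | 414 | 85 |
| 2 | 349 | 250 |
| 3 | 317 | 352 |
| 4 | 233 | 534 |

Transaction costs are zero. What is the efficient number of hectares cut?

2

Bargaining reaches the level where marginal profit last exceeds marginal view damage.
That holds through level 2 (349 ≥ 250) but not at 3 (317 < 352).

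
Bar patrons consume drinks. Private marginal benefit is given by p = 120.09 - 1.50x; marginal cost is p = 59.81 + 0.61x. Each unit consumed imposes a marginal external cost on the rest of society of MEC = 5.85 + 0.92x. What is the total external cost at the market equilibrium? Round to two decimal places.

542.57

Market equilibrium (private): 59.81 + 0.61x = 120.09 - 1.50x → x_m = 28.5687.
Total external cost = ∫₀^{x_m} (5.85 + 0.92x) dx = 5.85×28.5687 + ½×0.92×28.5687² = 542.5654.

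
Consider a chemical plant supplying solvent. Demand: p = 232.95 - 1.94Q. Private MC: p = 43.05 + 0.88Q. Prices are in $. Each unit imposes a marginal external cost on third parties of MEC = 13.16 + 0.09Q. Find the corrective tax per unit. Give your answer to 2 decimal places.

tax = $18.63 per unit

Social marginal cost = private MC + MEC = 56.21 + 0.97Q.
Set SMC = demand: 56.21 + 0.97Q = 232.95 - 1.94Q → Q* = 60.7354.
The Pigouvian tax equals MEC at Q*: 13.16 + 0.09×60.7354 = 18.6262.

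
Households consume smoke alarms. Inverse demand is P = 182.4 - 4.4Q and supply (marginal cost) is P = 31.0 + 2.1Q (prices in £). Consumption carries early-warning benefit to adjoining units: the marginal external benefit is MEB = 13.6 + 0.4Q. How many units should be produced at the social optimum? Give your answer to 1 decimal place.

Q* = 27.0

Social marginal benefit = demand + MEB = 196.0 - 4.0Q.
Set SMB = MC: 196.0 - 4.0Q = 31.0 + 2.1Q → Q* = 27.0492.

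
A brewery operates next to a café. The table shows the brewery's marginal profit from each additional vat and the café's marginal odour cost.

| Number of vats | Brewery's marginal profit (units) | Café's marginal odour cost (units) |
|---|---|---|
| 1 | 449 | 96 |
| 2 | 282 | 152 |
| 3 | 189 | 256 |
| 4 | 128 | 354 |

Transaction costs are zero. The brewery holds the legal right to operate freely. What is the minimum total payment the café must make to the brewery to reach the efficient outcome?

317

Left alone the brewery would choose level 4 (marginal profit stays positive).
Efficient level: k* = 2 (marginal profit ≥ marginal odour cost through 2).
The café must at least cover the brewery's forgone profit from cutting 4→2: 189 + 128 = 317.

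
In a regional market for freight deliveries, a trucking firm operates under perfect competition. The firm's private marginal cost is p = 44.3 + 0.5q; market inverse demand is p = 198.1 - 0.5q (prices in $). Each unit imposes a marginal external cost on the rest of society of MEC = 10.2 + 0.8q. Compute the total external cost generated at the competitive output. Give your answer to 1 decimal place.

Market equilibrium (private): 44.3 + 0.5q = 198.1 - 0.5q → q_m = 153.8000.
Total external cost = ∫₀^{q_m} (10.2 + 0.8q) dq = 10.2×153.8000 + ½×0.8×153.8000² = 11030.5360.

$11030.5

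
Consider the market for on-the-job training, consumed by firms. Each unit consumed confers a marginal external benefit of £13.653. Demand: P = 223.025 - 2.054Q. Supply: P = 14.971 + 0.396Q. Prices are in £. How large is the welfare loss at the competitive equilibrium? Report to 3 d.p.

DWL = £38.042

Market equilibrium (private): 14.971 + 0.396Q = 223.025 - 2.054Q → Q_m = 84.9200.
Social marginal benefit = demand + MEB = 236.678 - 2.054Q.
Set SMB = MC: 236.678 - 2.054Q = 14.971 + 0.396Q → Q* = 90.4927.
Between Q* and Q_m the wedge SMB − MC runs linearly from 0 to MEB(Q_m), so the loss is a triangle.
DWL = ½ × 5.5727 × 13.6530 = 38.0420.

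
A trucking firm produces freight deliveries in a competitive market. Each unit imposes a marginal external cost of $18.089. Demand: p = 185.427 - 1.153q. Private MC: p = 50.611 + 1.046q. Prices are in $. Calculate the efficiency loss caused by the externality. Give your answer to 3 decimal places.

DWL = $74.400

Market equilibrium (private): 50.611 + 1.046q = 185.427 - 1.153q → q_m = 61.3079.
Social marginal cost = private MC + MEC = 68.700 + 1.046q.
Set SMC = demand: 68.700 + 1.046q = 185.427 - 1.153q → q* = 53.0819.
The loss is the area between SMC and demand from q* to q_m; with linear curves that's a triangle of height MEC(q_m).
DWL = ½ × 8.2260 × 18.0890 = 74.4001.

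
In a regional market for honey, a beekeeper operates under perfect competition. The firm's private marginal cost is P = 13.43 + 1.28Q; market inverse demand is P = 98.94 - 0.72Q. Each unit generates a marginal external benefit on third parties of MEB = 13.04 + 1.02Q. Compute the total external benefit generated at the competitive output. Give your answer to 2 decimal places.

Market equilibrium (private): 13.43 + 1.28Q = 98.94 - 0.72Q → Q_m = 42.7550.
Total external benefit = ∫₀^{Q_m} (13.04 + 1.02Q) dQ = 13.04×42.7550 + ½×1.02×42.7550² = 1489.8001.

1489.80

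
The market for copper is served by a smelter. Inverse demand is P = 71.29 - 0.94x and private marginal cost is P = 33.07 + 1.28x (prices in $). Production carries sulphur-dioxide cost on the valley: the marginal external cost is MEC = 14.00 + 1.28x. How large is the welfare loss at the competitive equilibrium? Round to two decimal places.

Market equilibrium (private): 33.07 + 1.28x = 71.29 - 0.94x → x_m = 17.2162.
Social marginal cost = private MC + MEC = 47.07 + 2.56x.
Set SMC = demand: 47.07 + 2.56x = 71.29 - 0.94x → x* = 6.9200.
The loss is the area between SMC and demand from x* to x_m; with linear curves that's a triangle of height MEC(x_m).
DWL = ½ × 10.2962 × 36.0368 = 185.5211.

DWL = $185.52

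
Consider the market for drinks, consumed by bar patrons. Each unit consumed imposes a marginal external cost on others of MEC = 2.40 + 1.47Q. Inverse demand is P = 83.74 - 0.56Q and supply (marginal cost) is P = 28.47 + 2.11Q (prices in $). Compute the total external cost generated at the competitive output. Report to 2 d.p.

Market equilibrium (private): 28.47 + 2.11Q = 83.74 - 0.56Q → Q_m = 20.7004.
Total external cost = ∫₀^{Q_m} (2.40 + 1.47Q) dQ = 2.40×20.7004 + ½×1.47×20.7004² = 364.6333.

$364.63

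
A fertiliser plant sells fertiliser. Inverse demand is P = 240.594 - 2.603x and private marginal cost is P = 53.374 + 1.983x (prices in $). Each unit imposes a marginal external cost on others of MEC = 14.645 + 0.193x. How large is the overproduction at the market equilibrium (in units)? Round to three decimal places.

Market equilibrium (private): 53.374 + 1.983x = 240.594 - 2.603x → x_m = 40.8242.
Social marginal cost = private MC + MEC = 68.019 + 2.176x.
Set SMC = demand: 68.019 + 2.176x = 240.594 - 2.603x → x* = 36.1111.
Gap = |40.8242 − 36.1111| = 4.7131.

4.713 units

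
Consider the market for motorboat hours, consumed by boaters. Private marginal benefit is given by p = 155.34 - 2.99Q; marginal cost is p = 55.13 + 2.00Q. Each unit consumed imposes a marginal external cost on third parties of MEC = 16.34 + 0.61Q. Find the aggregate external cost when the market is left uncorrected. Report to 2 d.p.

451.15

Market equilibrium (private): 55.13 + 2.00Q = 155.34 - 2.99Q → Q_m = 20.0822.
Total external cost = ∫₀^{Q_m} (16.34 + 0.61Q) dQ = 16.34×20.0822 + ½×0.61×20.0822² = 451.1480.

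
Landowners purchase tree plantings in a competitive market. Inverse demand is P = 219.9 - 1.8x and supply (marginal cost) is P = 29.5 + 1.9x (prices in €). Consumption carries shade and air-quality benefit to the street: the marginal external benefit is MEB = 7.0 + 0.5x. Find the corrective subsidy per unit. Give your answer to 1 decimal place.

subsidy = €37.8 per unit

Social marginal benefit = demand + MEB = 226.9 - 1.3x.
Set SMB = MC: 226.9 - 1.3x = 29.5 + 1.9x → x* = 61.6875.
The Pigouvian subsidy equals MEB at x*: 7.0 + 0.5×61.6875 = 37.8438.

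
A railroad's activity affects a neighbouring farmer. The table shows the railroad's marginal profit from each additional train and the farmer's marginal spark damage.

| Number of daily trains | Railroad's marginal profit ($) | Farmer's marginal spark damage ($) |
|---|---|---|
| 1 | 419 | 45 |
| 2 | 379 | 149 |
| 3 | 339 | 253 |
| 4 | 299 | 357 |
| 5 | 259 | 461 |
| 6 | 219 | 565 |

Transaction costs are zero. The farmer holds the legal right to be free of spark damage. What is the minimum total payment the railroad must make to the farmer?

Efficient level: marginal profit ≥ marginal spark damage through level 3, so k* = 3.
With the farmer holding the right, the railroad must at least compensate total damage at k*: 45 + 149 + 253 = 447.

$447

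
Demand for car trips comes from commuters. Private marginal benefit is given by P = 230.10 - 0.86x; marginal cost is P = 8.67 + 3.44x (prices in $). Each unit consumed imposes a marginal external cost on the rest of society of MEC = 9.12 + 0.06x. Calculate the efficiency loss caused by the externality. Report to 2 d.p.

Market equilibrium (private): 8.67 + 3.44x = 230.10 - 0.86x → x_m = 51.4953.
Social marginal benefit = demand − MEC = 220.98 - 0.92x.
Set SMB = MC: 220.98 - 0.92x = 8.67 + 3.44x → x* = 48.6950.
Between x* and x_m the wedge MC − SMB runs linearly from 0 to MEC(x_m), so the loss is a triangle.
DWL = ½ × 2.8003 × 12.2097 = 17.0954.

DWL = $17.10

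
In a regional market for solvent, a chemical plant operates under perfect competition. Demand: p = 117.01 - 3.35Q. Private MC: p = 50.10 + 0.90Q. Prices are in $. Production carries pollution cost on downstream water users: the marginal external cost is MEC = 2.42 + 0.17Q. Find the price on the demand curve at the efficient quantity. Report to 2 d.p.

P = $68.13

Social marginal cost = private MC + MEC = 52.52 + 1.07Q.
Set SMC = demand: 52.52 + 1.07Q = 117.01 - 3.35Q → Q* = 14.5905.
Consumer price on the demand curve at Q*: 117.01 − 3.35×14.5905 = 68.1318.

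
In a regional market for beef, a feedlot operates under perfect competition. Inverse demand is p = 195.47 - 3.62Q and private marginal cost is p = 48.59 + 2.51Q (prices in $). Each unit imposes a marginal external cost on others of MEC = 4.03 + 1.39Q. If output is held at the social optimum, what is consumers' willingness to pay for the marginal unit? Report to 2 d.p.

P = $126.70

Social marginal cost = private MC + MEC = 52.62 + 3.90Q.
Set SMC = demand: 52.62 + 3.90Q = 195.47 - 3.62Q → Q* = 18.9960.
Consumer price on the demand curve at Q*: 195.47 − 3.62×18.9960 = 126.7045.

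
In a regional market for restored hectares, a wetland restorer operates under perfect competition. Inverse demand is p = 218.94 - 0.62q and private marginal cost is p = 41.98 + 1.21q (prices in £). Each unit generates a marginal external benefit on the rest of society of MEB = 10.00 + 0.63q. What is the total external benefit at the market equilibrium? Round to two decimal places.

£3912.49

Market equilibrium (private): 41.98 + 1.21q = 218.94 - 0.62q → q_m = 96.6995.
Total external benefit = ∫₀^{q_m} (10.00 + 0.63q) dq = 10.00×96.6995 + ½×0.63×96.6995² = 3912.4949.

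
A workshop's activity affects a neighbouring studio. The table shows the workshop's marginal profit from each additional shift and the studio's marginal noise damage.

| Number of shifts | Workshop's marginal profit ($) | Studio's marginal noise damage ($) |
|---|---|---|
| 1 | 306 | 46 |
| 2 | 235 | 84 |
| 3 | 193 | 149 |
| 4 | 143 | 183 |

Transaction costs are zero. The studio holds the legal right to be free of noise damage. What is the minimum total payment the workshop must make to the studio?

$279

Efficient level: marginal profit ≥ marginal noise damage through level 3, so k* = 3.
With the studio holding the right, the workshop must at least compensate total damage at k*: 46 + 84 + 149 = 279.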